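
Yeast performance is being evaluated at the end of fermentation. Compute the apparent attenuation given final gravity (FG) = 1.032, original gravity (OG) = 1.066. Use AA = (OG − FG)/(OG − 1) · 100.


AA = (1.066 − 1.032)/(1.066 − 1) · 100

51.5152 %


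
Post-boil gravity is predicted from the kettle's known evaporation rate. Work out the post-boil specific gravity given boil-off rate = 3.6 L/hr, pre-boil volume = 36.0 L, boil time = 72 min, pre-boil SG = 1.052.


V_post = V_pre − rate·(t/60);  SG_post = 1 + (SG_pre−1)·V_pre/V_post
V_post = 36.0 − 3.6·(72/60) = 31.6800
SG_post = 1 + (1.052 − 1)·36.0/31.6800

1.0591


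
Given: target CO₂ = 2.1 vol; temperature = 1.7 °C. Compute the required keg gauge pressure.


psi = vols/(0.01821 + 0.09011·e^(−0.04·T)) − 14.695
psi = 2.1/(0.01821 + 0.09011·e^(−0.04·1.7)) − 14.695

5.8136 psi


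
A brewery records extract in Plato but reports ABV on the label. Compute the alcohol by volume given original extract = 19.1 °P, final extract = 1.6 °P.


SG = 259/(259 − P);  ABV = (OG − FG)·131.25
OG = 259/(259 − 19.1) = 1.0796
FG = 259/(259 − 1.6) = 1.0062
ABV = (1.0796 − 1.0062)·131.25

9.6338 % ABV


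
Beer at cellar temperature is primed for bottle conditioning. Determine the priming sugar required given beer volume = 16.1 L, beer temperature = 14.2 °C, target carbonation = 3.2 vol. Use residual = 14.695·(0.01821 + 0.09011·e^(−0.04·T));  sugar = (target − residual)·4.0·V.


residual = 14.695·(0.01821 + 0.09011·e^(−0.04·14.2)) = 1.0179
sugar = (3.2 − 1.0179)·4.0·16.1

140.5243 g


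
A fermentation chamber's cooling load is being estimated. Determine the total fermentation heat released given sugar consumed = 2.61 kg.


Q = m_sugar · 590 kJ/kg
Q = 2.61 · 590

1539.9000 kJ


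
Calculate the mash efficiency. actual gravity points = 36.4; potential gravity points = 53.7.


efficiency = actual / potential × 100
efficiency = 36.4 / 53.7 × 100

67.7840 %


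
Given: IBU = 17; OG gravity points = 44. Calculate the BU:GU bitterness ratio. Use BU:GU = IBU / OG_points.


BU:GU = 17 / 44

0.3864


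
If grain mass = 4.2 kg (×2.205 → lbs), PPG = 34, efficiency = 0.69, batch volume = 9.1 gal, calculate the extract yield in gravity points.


points = lbs × PPG × eff / vol
lbs = 4.2 × 2.205 = 9.2610
points = 9.2610 × 34 × 0.69 / 9.1

23.8751 points


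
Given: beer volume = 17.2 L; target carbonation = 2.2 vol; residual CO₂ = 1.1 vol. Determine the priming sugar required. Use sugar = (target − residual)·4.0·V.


sugar = (2.2 − 1.1)·4.0·17.2

75.6800 g


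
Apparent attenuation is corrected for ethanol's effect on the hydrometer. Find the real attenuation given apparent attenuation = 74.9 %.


RA = AA · 0.8192
RA = 74.9 · 0.8192

61.3581 %


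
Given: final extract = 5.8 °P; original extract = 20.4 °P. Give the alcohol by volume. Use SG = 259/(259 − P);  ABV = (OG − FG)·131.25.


OG = 259/(259 − 20.4) = 1.0855
FG = 259/(259 − 5.8) = 1.0229
ABV = (1.0855 − 1.0229)·131.25

8.2152 % ABV


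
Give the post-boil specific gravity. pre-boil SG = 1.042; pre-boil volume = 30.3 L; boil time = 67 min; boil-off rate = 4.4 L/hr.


V_post = V_pre − rate·(t/60);  SG_post = 1 + (SG_pre−1)·V_pre/V_post
V_post = 30.3 − 4.4·(67/60) = 25.3867
SG_post = 1 + (1.042 − 1)·30.3/25.3867

1.0501


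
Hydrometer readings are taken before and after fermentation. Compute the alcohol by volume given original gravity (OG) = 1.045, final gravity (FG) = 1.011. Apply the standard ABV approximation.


ABV = (OG − FG) · 131.25
ABV = (1.045 − 1.011) · 131.25

4.4625 % ABV


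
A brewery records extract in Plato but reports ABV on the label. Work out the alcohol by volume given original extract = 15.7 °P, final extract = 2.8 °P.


SG = 259/(259 − P);  ABV = (OG − FG)·131.25
OG = 259/(259 − 15.7) = 1.0645
FG = 259/(259 − 2.8) = 1.0109
ABV = (1.0645 − 1.0109)·131.25

7.0351 % ABV


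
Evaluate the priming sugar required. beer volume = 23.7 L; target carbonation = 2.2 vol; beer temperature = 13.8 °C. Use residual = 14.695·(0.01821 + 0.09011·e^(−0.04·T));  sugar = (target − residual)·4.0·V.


residual = 14.695·(0.01821 + 0.09011·e^(−0.04·13.8)) = 1.0300
sugar = (2.2 − 1.0300)·4.0·23.7

110.9115 g


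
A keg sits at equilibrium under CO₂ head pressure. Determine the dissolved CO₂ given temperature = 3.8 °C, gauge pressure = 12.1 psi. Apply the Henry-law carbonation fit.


vols = (P + 14.695)·(0.01821 + 0.09011·e^(−0.04·T))
vols = (12.1 + 14.695)·(0.01821 + 0.09011·e^(−0.04·3.8))

2.5620 volumes


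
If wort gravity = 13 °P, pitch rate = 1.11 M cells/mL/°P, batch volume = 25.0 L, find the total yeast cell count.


cells (billions) = rate · V_L · °P
cells = 1.11 · 25.0 · 13

360.7500 billion cells


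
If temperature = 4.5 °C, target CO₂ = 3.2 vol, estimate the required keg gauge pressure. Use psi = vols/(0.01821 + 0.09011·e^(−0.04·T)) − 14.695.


psi = 3.2/(0.01821 + 0.09011·e^(−0.04·4.5)) − 14.695

19.5383 psi


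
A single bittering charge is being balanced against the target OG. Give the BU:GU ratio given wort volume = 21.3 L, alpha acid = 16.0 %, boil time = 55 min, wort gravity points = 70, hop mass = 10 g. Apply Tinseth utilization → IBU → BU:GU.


U = 1.65·0.000125^(GP/1000)·(1−e^(−0.04t))/4.15;  IBU = (α/100)·m·U·1000/V;  BU:GU = IBU/GP
U = 1.65·0.000125^(70/1000)·(1−e^(−0.04·55))/4.15 = 0.1885
IBU = (16.0/100)·10·0.1885·1000/21.3 = 14.1566
BU:GU = 14.1566/70

0.2022


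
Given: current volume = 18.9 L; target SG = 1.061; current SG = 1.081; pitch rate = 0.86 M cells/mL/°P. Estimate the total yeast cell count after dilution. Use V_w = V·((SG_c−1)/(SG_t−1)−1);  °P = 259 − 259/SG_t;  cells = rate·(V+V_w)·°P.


V_w = 18.9·((1.081−1)/(1.061−1)−1) = 6.1967
V_final = 18.9 + 6.1967 = 25.0967
°P = 259 − 259/1.061 = 14.8907
cells = 0.86·25.0967·14.8907

321.3880 billion cells


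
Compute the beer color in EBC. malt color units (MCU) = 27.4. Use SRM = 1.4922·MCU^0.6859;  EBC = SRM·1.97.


SRM = 1.4922·27.4^0.6859 = 14.4537
EBC = 14.4537·1.97

28.4739 EBC


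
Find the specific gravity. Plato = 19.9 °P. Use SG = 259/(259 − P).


SG = 259/(259 − 19.9)

1.0832


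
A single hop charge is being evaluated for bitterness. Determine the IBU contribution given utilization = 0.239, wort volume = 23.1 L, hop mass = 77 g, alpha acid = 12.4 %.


IBU = (α/100)·mass·U·1000 / V
IBU = (12.4/100)·77·0.239·1000 / 23.1

98.7867 IBU


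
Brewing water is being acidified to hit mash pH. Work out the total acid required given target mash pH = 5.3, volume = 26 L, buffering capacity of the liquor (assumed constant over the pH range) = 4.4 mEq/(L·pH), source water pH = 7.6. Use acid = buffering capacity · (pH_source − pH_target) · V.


acid = 4.4 · (7.6 − 5.3) · 26

263.1200 mEq


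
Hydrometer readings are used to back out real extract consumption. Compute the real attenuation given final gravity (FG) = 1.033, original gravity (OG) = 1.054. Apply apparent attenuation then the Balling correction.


AA = (OG−FG)/(OG−1)·100;  RA = AA·0.8192
AA = (1.054 − 1.033)/(1.054 − 1)·100 = 38.8889
RA = 38.8889·0.8192

31.8578 %


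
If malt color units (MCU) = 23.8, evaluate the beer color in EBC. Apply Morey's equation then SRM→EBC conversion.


SRM = 1.4922·MCU^0.6859;  EBC = SRM·1.97
SRM = 1.4922·23.8^0.6859 = 13.1226
EBC = 13.1226·1.97

25.8516 EBC


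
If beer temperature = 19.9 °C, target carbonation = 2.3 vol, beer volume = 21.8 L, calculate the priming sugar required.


residual = 14.695·(0.01821 + 0.09011·e^(−0.04·T));  sugar = (target − residual)·4.0·V
residual = 14.695·(0.01821 + 0.09011·e^(−0.04·19.9)) = 0.8650
sugar = (2.3 − 0.8650)·4.0·21.8

125.1349 g


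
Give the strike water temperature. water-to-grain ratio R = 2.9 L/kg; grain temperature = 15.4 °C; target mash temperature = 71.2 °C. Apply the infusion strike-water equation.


T_strike = (0.41/R)·(T_mash − T_grain) + T_mash
T_strike = (0.41/2.9)·(71.2 − 15.4) + 71.2

79.0890 °C


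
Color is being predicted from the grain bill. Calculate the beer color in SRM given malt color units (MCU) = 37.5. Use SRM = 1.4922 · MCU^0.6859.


SRM = 1.4922 · 37.5^0.6859

17.9248 SRM


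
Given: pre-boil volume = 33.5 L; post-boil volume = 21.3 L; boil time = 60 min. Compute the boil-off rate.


rate = (V_pre − V_post) / (t_min/60)
rate = (33.5 − 21.3) / (60/60)

12.2000 L/hr


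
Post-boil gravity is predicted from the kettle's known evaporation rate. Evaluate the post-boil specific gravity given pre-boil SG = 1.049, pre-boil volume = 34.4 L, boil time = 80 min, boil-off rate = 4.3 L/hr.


V_post = V_pre − rate·(t/60);  SG_post = 1 + (SG_pre−1)·V_pre/V_post
V_post = 34.4 − 4.3·(80/60) = 28.6667
SG_post = 1 + (1.049 − 1)·34.4/28.6667

1.0588


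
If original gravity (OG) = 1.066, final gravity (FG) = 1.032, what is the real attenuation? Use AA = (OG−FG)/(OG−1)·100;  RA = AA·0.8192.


AA = (1.066 − 1.032)/(1.066 − 1)·100 = 51.5152
RA = 51.5152·0.8192

42.2012 %


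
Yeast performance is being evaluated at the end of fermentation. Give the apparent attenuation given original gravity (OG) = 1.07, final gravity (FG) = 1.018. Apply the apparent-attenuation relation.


AA = (OG − FG)/(OG − 1) · 100
AA = (1.07 − 1.018)/(1.07 − 1) · 100

74.2857 %


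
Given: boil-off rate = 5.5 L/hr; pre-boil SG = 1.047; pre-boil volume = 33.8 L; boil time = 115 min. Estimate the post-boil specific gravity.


V_post = V_pre − rate·(t/60);  SG_post = 1 + (SG_pre−1)·V_pre/V_post
V_post = 33.8 − 5.5·(115/60) = 23.2583
SG_post = 1 + (1.047 − 1)·33.8/23.2583

1.0683


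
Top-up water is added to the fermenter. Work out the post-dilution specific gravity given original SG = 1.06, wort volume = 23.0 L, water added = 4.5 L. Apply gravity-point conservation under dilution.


SG_new = 1 + (SG_old − 1)·V_old/(V_old + V_water)
pts = (1.06 − 1)·1000·23.0/(23.0 + 4.5) = 50.1818
SG_new = 1 + 50.1818/1000

1.0502


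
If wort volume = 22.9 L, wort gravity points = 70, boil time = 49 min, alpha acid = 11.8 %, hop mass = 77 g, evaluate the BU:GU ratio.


U = 1.65·0.000125^(GP/1000)·(1−e^(−0.04t))/4.15;  IBU = (α/100)·m·U·1000/V;  BU:GU = IBU/GP
U = 1.65·0.000125^(70/1000)·(1−e^(−0.04·49))/4.15 = 0.1821
IBU = (11.8/100)·77·0.1821·1000/22.9 = 72.2473
BU:GU = 72.2473/70

1.0321


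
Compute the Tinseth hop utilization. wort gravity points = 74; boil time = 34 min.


U = 1.65·0.000125^(GP/1000) · (1 − e^(−0.04·t))/4.15
bigness = 1.65·0.000125^(74/1000) = 0.8485
boil_factor = (1 − e^(−0.04·34))/4.15 = 0.1791
U = 0.8485 · 0.1791

0.1520


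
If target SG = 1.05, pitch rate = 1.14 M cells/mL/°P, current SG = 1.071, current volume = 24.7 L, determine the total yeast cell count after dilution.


V_w = V·((SG_c−1)/(SG_t−1)−1);  °P = 259 − 259/SG_t;  cells = rate·(V+V_w)·°P
V_w = 24.7·((1.071−1)/(1.05−1)−1) = 10.3740
V_final = 24.7 + 10.3740 = 35.0740
°P = 259 − 259/1.05 = 12.3333
cells = 1.14·35.0740·12.3333

493.1404 billion cells


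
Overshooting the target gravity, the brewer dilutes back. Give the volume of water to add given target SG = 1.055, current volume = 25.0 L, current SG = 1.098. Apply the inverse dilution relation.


V_water = V·((SG_curr − 1)/(SG_target − 1) − 1)
V_water = 25.0·((1.098 − 1)/(1.055 − 1) − 1)

19.5455 L


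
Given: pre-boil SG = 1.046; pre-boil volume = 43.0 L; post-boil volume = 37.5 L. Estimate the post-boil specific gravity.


SG_post = 1 + (SG_pre − 1)·V_pre/V_post
pts_pre = (1.046 − 1)·1000 = 46.0000
pts_post = 46.0000·43.0/37.5 = 52.7467
SG_post = 1 + 52.7467/1000

1.0527


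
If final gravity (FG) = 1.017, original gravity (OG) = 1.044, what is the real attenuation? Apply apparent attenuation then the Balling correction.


AA = (OG−FG)/(OG−1)·100;  RA = AA·0.8192
AA = (1.044 − 1.017)/(1.044 − 1)·100 = 61.3636
RA = 61.3636·0.8192

50.2691 %


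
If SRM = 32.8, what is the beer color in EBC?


EBC = SRM · 1.97
EBC = 32.8 · 1.97

64.6160 EBC


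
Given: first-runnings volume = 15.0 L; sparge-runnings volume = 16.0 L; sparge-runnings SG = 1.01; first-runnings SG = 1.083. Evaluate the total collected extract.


total = Σ (SG_i − 1)·1000·V_i
first = (1.083 − 1)·1000·15.0 = 1245.0000
sparge = (1.01 − 1)·1000·16.0 = 160.0000
total = 1245.0000 + 160.0000

1405.0000 gravity·L


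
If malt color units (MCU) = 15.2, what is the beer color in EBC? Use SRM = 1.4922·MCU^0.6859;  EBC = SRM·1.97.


SRM = 1.4922·15.2^0.6859 = 9.6484
EBC = 9.6484·1.97

19.0073 EBC


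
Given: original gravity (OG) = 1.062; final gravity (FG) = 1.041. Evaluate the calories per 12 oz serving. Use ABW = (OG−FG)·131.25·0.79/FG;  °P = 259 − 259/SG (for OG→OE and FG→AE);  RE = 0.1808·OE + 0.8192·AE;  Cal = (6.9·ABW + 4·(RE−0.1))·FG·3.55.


ABW = (1.062 − 1.041)·131.25·0.79/1.041 = 2.0917
OE = 259 − 259/1.062 = 15.1205 °P
AE = 259 − 259/1.041 = 10.2008 °P
RE = 0.1808·15.1205 + 0.8192·10.2008 = 11.0903 °P
Cal = (6.9·2.0917 + 4·(11.0903−0.1))·1.041·3.55

215.7966 kcal


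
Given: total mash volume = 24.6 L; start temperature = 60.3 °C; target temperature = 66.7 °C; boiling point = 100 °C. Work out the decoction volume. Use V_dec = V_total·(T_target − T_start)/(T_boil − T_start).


V_dec = 24.6·(66.7 − 60.3)/(100 − 60.3)

3.9657 L


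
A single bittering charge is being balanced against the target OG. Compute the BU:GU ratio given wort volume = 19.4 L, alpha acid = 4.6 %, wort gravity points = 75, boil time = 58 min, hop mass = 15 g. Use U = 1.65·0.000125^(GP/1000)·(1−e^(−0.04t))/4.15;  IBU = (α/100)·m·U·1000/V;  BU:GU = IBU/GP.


U = 1.65·0.000125^(75/1000)·(1−e^(−0.04·58))/4.15 = 0.1827
IBU = (4.6/100)·15·0.1827·1000/19.4 = 6.4987
BU:GU = 6.4987/75

0.0866


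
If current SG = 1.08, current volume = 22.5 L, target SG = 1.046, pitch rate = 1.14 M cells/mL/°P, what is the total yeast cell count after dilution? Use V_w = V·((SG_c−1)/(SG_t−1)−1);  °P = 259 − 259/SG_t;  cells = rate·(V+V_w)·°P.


V_w = 22.5·((1.08−1)/(1.046−1)−1) = 16.6304
V_final = 22.5 + 16.6304 = 39.1304
°P = 259 − 259/1.046 = 11.3901
cells = 1.14·39.1304·11.3901

508.0956 billion cells


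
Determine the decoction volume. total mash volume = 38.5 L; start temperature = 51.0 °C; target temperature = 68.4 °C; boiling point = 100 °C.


V_dec = V_total·(T_target − T_start)/(T_boil − T_start)
V_dec = 38.5·(68.4 − 51.0)/(100 − 51.0)

13.6714 L


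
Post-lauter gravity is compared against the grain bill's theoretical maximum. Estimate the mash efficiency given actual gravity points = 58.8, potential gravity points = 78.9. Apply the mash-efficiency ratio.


efficiency = actual / potential × 100
efficiency = 58.8 / 78.9 × 100

74.5247 %


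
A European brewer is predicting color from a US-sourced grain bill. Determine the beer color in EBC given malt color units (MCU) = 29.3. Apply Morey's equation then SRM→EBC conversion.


SRM = 1.4922·MCU^0.6859;  EBC = SRM·1.97
SRM = 1.4922·29.3^0.6859 = 15.1339
EBC = 15.1339·1.97

29.8138 EBC


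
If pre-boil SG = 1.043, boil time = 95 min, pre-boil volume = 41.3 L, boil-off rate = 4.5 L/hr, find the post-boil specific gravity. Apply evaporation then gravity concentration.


V_post = V_pre − rate·(t/60);  SG_post = 1 + (SG_pre−1)·V_pre/V_post
V_post = 41.3 − 4.5·(95/60) = 34.1750
SG_post = 1 + (1.043 − 1)·41.3/34.1750

1.0520


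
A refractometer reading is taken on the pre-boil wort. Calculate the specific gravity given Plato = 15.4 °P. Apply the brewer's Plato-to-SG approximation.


SG = 259/(259 − P)
SG = 259/(259 − 15.4)

1.0632


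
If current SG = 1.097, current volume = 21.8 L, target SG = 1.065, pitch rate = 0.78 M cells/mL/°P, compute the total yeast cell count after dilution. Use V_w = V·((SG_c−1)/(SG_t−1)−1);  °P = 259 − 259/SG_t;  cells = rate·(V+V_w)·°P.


V_w = 21.8·((1.097−1)/(1.065−1)−1) = 10.7323
V_final = 21.8 + 10.7323 = 32.5323
°P = 259 − 259/1.065 = 15.8075
cells = 0.78·32.5323·15.8075

401.1188 billion cells


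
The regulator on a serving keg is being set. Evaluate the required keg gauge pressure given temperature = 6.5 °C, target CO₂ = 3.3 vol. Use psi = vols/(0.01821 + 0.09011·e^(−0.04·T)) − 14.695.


psi = 3.3/(0.01821 + 0.09011·e^(−0.04·6.5)) − 14.695

22.9378 psi


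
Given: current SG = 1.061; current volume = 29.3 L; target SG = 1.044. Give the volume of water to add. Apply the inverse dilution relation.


V_water = V·((SG_curr − 1)/(SG_target − 1) − 1)
V_water = 29.3·((1.061 − 1)/(1.044 − 1) − 1)

11.3205 L


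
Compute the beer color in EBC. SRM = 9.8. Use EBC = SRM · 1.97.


EBC = 9.8 · 1.97

19.3060 EBC


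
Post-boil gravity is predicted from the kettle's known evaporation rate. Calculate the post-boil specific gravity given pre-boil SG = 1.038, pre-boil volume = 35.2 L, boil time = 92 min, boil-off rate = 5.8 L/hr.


V_post = V_pre − rate·(t/60);  SG_post = 1 + (SG_pre−1)·V_pre/V_post
V_post = 35.2 − 5.8·(92/60) = 26.3067
SG_post = 1 + (1.038 − 1)·35.2/26.3067

1.0508


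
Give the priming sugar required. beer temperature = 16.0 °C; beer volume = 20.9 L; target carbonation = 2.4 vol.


residual = 14.695·(0.01821 + 0.09011·e^(−0.04·T));  sugar = (target − residual)·4.0·V
residual = 14.695·(0.01821 + 0.09011·e^(−0.04·16.0)) = 0.9658
sugar = (2.4 − 0.9658)·4.0·20.9

119.8975 g


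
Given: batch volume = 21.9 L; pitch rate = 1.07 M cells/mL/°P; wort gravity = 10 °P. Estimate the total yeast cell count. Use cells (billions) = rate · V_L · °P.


cells = 1.07 · 21.9 · 10

234.3300 billion cells


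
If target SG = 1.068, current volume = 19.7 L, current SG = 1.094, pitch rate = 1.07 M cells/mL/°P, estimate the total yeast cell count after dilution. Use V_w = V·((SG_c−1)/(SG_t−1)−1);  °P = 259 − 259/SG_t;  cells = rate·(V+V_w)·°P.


V_w = 19.7·((1.094−1)/(1.068−1)−1) = 7.5324
V_final = 19.7 + 7.5324 = 27.2324
°P = 259 − 259/1.068 = 16.4906
cells = 1.07·27.2324·16.4906

480.5144 billion cells


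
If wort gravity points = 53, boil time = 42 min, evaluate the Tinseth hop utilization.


U = 1.65·0.000125^(GP/1000) · (1 − e^(−0.04·t))/4.15
bigness = 1.65·0.000125^(53/1000) = 1.0248
boil_factor = (1 − e^(−0.04·42))/4.15 = 0.1961
U = 1.0248 · 0.1961

0.2009


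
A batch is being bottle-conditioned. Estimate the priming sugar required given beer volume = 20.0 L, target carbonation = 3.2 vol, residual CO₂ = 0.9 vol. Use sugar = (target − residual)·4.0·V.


sugar = (3.2 − 0.9)·4.0·20.0

184.0000 g


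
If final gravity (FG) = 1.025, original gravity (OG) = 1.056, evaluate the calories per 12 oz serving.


ABW = (OG−FG)·131.25·0.79/FG;  °P = 259 − 259/SG (for OG→OE and FG→AE);  RE = 0.1808·OE + 0.8192·AE;  Cal = (6.9·ABW + 4·(RE−0.1))·FG·3.55
ABW = (1.056 − 1.025)·131.25·0.79/1.025 = 3.1359
OE = 259 − 259/1.056 = 13.7348 °P
AE = 259 − 259/1.025 = 6.3171 °P
RE = 0.1808·13.7348 + 0.8192·6.3171 = 7.6582 °P
Cal = (6.9·3.1359 + 4·(7.6582−0.1))·1.025·3.55

188.7443 kcal


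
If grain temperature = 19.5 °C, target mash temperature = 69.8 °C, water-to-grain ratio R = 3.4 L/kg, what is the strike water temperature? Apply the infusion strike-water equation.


T_strike = (0.41/R)·(T_mash − T_grain) + T_mash
T_strike = (0.41/3.4)·(69.8 − 19.5) + 69.8

75.8656 °C


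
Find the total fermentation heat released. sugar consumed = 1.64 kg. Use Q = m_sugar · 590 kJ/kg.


Q = 1.64 · 590

967.6000 kJ


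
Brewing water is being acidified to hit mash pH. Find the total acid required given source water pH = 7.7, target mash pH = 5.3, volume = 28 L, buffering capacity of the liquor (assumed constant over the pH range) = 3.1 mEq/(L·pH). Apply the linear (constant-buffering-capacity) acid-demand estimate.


acid = buffering capacity · (pH_source − pH_target) · V
acid = 3.1 · (7.7 − 5.3) · 28

208.3200 mEq


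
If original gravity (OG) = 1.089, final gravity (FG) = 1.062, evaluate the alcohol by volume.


ABV = (OG − FG) · 131.25
ABV = (1.089 − 1.062) · 131.25

3.5437 % ABV


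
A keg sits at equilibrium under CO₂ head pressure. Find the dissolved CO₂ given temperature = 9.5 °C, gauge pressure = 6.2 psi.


vols = (P + 14.695)·(0.01821 + 0.09011·e^(−0.04·T))
vols = (6.2 + 14.695)·(0.01821 + 0.09011·e^(−0.04·9.5))

1.6681 volumes


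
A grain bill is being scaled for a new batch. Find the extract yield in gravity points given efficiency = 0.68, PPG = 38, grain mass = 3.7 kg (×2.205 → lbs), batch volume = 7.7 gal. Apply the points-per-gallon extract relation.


points = lbs × PPG × eff / vol
lbs = 3.7 × 2.205 = 8.1585
points = 8.1585 × 38 × 0.68 / 7.7

27.3787 points


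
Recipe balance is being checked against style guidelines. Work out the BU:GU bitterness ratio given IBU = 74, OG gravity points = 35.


BU:GU = IBU / OG_points
BU:GU = 74 / 35

2.1143


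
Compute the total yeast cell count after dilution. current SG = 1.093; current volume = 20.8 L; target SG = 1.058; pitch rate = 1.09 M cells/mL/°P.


V_w = V·((SG_c−1)/(SG_t−1)−1);  °P = 259 − 259/SG_t;  cells = rate·(V+V_w)·°P
V_w = 20.8·((1.093−1)/(1.058−1)−1) = 12.5517
V_final = 20.8 + 12.5517 = 33.3517
°P = 259 − 259/1.058 = 14.1985
cells = 1.09·33.3517·14.1985

516.1630 billion cells


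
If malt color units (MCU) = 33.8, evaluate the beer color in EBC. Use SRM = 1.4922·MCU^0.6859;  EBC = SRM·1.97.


SRM = 1.4922·33.8^0.6859 = 16.6921
EBC = 16.6921·1.97

32.8834 EBC


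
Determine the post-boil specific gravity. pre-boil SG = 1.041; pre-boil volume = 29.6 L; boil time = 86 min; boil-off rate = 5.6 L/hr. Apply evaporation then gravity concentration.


V_post = V_pre − rate·(t/60);  SG_post = 1 + (SG_pre−1)·V_pre/V_post
V_post = 29.6 − 5.6·(86/60) = 21.5733
SG_post = 1 + (1.041 − 1)·29.6/21.5733

1.0563


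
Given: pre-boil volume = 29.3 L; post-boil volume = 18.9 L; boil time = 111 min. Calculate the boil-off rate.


rate = (V_pre − V_post) / (t_min/60)
rate = (29.3 − 18.9) / (111/60)

5.6216 L/hr


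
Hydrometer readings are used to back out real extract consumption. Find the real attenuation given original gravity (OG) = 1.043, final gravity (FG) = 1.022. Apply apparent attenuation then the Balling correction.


AA = (OG−FG)/(OG−1)·100;  RA = AA·0.8192
AA = (1.043 − 1.022)/(1.043 − 1)·100 = 48.8372
RA = 48.8372·0.8192

40.0074 %


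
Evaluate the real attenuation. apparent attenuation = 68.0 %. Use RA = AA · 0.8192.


RA = 68.0 · 0.8192

55.7056 %


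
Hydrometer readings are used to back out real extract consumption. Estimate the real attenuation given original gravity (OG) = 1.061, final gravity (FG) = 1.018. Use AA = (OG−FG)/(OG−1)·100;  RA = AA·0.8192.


AA = (1.061 − 1.018)/(1.061 − 1)·100 = 70.4918
RA = 70.4918·0.8192

57.7469 %


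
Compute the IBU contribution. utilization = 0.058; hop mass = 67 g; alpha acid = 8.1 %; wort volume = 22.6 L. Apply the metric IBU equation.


IBU = (α/100)·mass·U·1000 / V
IBU = (8.1/100)·67·0.058·1000 / 22.6

13.9277 IBU


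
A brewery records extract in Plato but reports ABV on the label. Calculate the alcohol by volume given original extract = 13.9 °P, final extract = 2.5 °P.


SG = 259/(259 − P);  ABV = (OG − FG)·131.25
OG = 259/(259 − 13.9) = 1.0567
FG = 259/(259 − 2.5) = 1.0097
ABV = (1.0567 − 1.0097)·131.25

6.1642 % ABV


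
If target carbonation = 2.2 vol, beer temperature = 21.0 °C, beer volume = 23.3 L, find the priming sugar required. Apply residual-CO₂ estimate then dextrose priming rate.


residual = 14.695·(0.01821 + 0.09011·e^(−0.04·T));  sugar = (target − residual)·4.0·V
residual = 14.695·(0.01821 + 0.09011·e^(−0.04·21.0)) = 0.8393
sugar = (2.2 − 0.8393)·4.0·23.3

126.8217 g


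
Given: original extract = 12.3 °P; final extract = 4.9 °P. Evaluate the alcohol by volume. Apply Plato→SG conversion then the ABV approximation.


SG = 259/(259 − P);  ABV = (OG − FG)·131.25
OG = 259/(259 − 12.3) = 1.0499
FG = 259/(259 − 4.9) = 1.0193
ABV = (1.0499 − 1.0193)·131.25

4.0129 % ABV


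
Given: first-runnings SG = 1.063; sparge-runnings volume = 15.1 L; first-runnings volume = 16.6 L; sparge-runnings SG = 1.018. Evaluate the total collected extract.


total = Σ (SG_i − 1)·1000·V_i
first = (1.063 − 1)·1000·16.6 = 1045.8000
sparge = (1.018 − 1)·1000·15.1 = 271.8000
total = 1045.8000 + 271.8000

1317.6000 gravity·L


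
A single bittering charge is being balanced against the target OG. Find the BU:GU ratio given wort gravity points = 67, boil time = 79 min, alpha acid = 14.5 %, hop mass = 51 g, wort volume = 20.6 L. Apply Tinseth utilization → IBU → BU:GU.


U = 1.65·0.000125^(GP/1000)·(1−e^(−0.04t))/4.15;  IBU = (α/100)·m·U·1000/V;  BU:GU = IBU/GP
U = 1.65·0.000125^(67/1000)·(1−e^(−0.04·79))/4.15 = 0.2085
IBU = (14.5/100)·51·0.2085·1000/20.6 = 74.8466
BU:GU = 74.8466/67

1.1171


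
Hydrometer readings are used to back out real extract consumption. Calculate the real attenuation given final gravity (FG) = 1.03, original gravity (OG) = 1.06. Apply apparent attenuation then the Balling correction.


AA = (OG−FG)/(OG−1)·100;  RA = AA·0.8192
AA = (1.06 − 1.03)/(1.06 − 1)·100 = 50.0000
RA = 50.0000·0.8192

40.9600 %


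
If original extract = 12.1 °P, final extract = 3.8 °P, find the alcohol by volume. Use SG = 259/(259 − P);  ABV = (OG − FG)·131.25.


OG = 259/(259 − 12.1) = 1.0490
FG = 259/(259 − 3.8) = 1.0149
ABV = (1.0490 − 1.0149)·131.25

4.4779 % ABV


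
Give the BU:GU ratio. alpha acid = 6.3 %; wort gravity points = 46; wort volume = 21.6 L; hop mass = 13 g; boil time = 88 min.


U = 1.65·0.000125^(GP/1000)·(1−e^(−0.04t))/4.15;  IBU = (α/100)·m·U·1000/V;  BU:GU = IBU/GP
U = 1.65·0.000125^(46/1000)·(1−e^(−0.04·88))/4.15 = 0.2552
IBU = (6.3/100)·13·0.2552·1000/21.6 = 9.6755
BU:GU = 9.6755/46

0.2103


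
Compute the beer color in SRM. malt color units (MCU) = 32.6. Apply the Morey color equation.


SRM = 1.4922 · MCU^0.6859
SRM = 1.4922 · 32.6^0.6859

16.2833 SRM


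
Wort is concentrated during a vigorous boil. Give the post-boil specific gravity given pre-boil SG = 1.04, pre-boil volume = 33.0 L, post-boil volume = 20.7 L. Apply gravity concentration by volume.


SG_post = 1 + (SG_pre − 1)·V_pre/V_post
pts_pre = (1.04 − 1)·1000 = 40.0000
pts_post = 40.0000·33.0/20.7 = 63.7681
SG_post = 1 + 63.7681/1000

1.0638


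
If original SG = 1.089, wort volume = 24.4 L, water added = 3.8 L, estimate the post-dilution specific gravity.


SG_new = 1 + (SG_old − 1)·V_old/(V_old + V_water)
pts = (1.089 − 1)·1000·24.4/(24.4 + 3.8) = 77.0071
SG_new = 1 + 77.0071/1000

1.0770


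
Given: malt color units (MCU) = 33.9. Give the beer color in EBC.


SRM = 1.4922·MCU^0.6859;  EBC = SRM·1.97
SRM = 1.4922·33.9^0.6859 = 16.7260
EBC = 16.7260·1.97

32.9501 EBC


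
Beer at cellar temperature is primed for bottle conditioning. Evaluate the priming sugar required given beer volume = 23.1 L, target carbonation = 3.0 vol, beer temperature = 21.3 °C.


residual = 14.695·(0.01821 + 0.09011·e^(−0.04·T));  sugar = (target − residual)·4.0·V
residual = 14.695·(0.01821 + 0.09011·e^(−0.04·21.3)) = 0.8324
sugar = (3.0 − 0.8324)·4.0·23.1

200.2831 g


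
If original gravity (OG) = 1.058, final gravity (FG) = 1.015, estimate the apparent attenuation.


AA = (OG − FG)/(OG − 1) · 100
AA = (1.058 − 1.015)/(1.058 − 1) · 100

74.1379 %


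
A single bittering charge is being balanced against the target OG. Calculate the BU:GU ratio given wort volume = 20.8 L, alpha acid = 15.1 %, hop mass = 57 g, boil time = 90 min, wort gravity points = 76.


U = 1.65·0.000125^(GP/1000)·(1−e^(−0.04t))/4.15;  IBU = (α/100)·m·U·1000/V;  BU:GU = IBU/GP
U = 1.65·0.000125^(76/1000)·(1−e^(−0.04·90))/4.15 = 0.1953
IBU = (15.1/100)·57·0.1953·1000/20.8 = 80.8272
BU:GU = 80.8272/76

1.0635


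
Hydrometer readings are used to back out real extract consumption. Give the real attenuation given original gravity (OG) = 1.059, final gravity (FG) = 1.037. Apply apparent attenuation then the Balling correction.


AA = (OG−FG)/(OG−1)·100;  RA = AA·0.8192
AA = (1.059 − 1.037)/(1.059 − 1)·100 = 37.2881
RA = 37.2881·0.8192

30.5464 %


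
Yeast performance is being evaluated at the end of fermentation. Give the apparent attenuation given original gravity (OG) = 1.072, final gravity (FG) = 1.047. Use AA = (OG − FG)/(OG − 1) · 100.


AA = (1.072 − 1.047)/(1.072 − 1) · 100

34.7222 %


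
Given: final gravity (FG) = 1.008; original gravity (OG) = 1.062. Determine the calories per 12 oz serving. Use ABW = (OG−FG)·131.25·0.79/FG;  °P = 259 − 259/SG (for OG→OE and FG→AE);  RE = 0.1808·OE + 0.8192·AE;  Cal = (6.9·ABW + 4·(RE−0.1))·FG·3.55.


ABW = (1.062 − 1.008)·131.25·0.79/1.008 = 5.5547
OE = 259 − 259/1.062 = 15.1205 °P
AE = 259 − 259/1.008 = 2.0556 °P
RE = 0.1808·15.1205 + 0.8192·2.0556 = 4.4177 °P
Cal = (6.9·5.5547 + 4·(4.4177−0.1))·1.008·3.55

198.9524 kcal


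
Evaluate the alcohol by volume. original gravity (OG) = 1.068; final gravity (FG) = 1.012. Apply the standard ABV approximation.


ABV = (OG − FG) · 131.25
ABV = (1.068 − 1.012) · 131.25

7.3500 % ABV


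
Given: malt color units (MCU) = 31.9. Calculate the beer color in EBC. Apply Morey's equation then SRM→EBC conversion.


SRM = 1.4922·MCU^0.6859;  EBC = SRM·1.97
SRM = 1.4922·31.9^0.6859 = 16.0427
EBC = 16.0427·1.97

31.6041 EBC


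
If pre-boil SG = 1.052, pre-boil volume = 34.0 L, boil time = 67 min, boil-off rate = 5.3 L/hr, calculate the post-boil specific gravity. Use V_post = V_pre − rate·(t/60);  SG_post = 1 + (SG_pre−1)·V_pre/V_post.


V_post = 34.0 − 5.3·(67/60) = 28.0817
SG_post = 1 + (1.052 − 1)·34.0/28.0817

1.0630


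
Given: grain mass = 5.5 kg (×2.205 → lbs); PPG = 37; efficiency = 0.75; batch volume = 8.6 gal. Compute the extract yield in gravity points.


points = lbs × PPG × eff / vol
lbs = 5.5 × 2.205 = 12.1275
points = 12.1275 × 37 × 0.75 / 8.6

39.1323 points


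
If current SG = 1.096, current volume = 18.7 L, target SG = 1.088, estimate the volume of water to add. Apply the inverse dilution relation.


V_water = V·((SG_curr − 1)/(SG_target − 1) − 1)
V_water = 18.7·((1.096 − 1)/(1.088 − 1) − 1)

1.7000 L


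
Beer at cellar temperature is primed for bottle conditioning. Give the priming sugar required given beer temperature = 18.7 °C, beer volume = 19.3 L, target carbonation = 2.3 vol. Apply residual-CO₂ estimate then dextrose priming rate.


residual = 14.695·(0.01821 + 0.09011·e^(−0.04·T));  sugar = (target − residual)·4.0·V
residual = 14.695·(0.01821 + 0.09011·e^(−0.04·18.7)) = 0.8943
sugar = (2.3 − 0.8943)·4.0·19.3

108.5169 g


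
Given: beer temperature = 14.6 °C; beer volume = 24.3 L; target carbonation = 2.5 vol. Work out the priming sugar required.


residual = 14.695·(0.01821 + 0.09011·e^(−0.04·T));  sugar = (target − residual)·4.0·V
residual = 14.695·(0.01821 + 0.09011·e^(−0.04·14.6)) = 1.0060
sugar = (2.5 − 1.0060)·4.0·24.3

145.2134 g


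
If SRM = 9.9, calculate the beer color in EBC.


EBC = SRM · 1.97
EBC = 9.9 · 1.97

19.5030 EBC


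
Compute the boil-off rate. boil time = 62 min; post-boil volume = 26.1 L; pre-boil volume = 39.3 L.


rate = (V_pre − V_post) / (t_min/60)
rate = (39.3 − 26.1) / (62/60)

12.7742 L/hr


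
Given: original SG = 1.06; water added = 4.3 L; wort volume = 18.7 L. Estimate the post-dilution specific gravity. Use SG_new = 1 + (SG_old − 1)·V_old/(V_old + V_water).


pts = (1.06 − 1)·1000·18.7/(18.7 + 4.3) = 48.7826
SG_new = 1 + 48.7826/1000

1.0488


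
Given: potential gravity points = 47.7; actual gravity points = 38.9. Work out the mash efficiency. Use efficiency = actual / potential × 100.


efficiency = 38.9 / 47.7 × 100

81.5514 %


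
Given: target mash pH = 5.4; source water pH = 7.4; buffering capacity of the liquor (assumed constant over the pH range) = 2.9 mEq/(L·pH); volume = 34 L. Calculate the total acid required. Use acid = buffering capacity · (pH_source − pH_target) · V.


acid = 2.9 · (7.4 − 5.4) · 34

197.2000 mEq


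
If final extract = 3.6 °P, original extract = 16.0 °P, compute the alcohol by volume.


SG = 259/(259 − P);  ABV = (OG − FG)·131.25
OG = 259/(259 − 16.0) = 1.0658
FG = 259/(259 − 3.6) = 1.0141
ABV = (1.0658 − 1.0141)·131.25

6.7919 % ABV


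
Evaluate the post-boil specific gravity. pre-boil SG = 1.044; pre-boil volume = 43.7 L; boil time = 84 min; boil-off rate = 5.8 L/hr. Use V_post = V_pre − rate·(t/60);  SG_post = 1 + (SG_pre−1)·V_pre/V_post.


V_post = 43.7 − 5.8·(84/60) = 35.5800
SG_post = 1 + (1.044 − 1)·43.7/35.5800

1.0540


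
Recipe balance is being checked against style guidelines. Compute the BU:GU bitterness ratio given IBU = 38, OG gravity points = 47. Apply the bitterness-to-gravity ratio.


BU:GU = IBU / OG_points
BU:GU = 38 / 47

0.8085


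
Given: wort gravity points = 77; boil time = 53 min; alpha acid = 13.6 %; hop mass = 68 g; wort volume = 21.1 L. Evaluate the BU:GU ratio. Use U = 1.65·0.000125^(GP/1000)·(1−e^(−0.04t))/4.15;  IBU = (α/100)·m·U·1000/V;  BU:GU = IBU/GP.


U = 1.65·0.000125^(77/1000)·(1−e^(−0.04·53))/4.15 = 0.1751
IBU = (13.6/100)·68·0.1751·1000/21.1 = 76.7592
BU:GU = 76.7592/77

0.9969


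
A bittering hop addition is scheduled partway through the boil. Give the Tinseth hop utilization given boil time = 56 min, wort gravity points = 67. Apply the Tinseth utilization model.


U = 1.65·0.000125^(GP/1000) · (1 − e^(−0.04·t))/4.15
bigness = 1.65·0.000125^(67/1000) = 0.9036
boil_factor = (1 − e^(−0.04·56))/4.15 = 0.2153
U = 0.9036 · 0.2153

0.1946


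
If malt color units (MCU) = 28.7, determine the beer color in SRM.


SRM = 1.4922 · MCU^0.6859
SRM = 1.4922 · 28.7^0.6859

14.9207 SRM


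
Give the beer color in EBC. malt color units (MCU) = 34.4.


SRM = 1.4922·MCU^0.6859;  EBC = SRM·1.97
SRM = 1.4922·34.4^0.6859 = 16.8948
EBC = 16.8948·1.97

33.2827 EBC


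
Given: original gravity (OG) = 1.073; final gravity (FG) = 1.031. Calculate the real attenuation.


AA = (OG−FG)/(OG−1)·100;  RA = AA·0.8192
AA = (1.073 − 1.031)/(1.073 − 1)·100 = 57.5342
RA = 57.5342·0.8192

47.1321 %


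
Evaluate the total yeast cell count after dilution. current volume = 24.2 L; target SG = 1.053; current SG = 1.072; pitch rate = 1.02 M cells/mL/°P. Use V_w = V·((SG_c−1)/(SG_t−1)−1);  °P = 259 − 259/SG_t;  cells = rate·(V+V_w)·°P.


V_w = 24.2·((1.072−1)/(1.053−1)−1) = 8.6755
V_final = 24.2 + 8.6755 = 32.8755
°P = 259 − 259/1.053 = 13.0361
cells = 1.02·32.8755·13.0361

437.1389 billion cells


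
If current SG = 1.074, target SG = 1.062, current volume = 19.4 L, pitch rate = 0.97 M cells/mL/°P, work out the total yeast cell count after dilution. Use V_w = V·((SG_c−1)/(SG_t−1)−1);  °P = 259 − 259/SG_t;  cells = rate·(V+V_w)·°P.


V_w = 19.4·((1.074−1)/(1.062−1)−1) = 3.7548
V_final = 19.4 + 3.7548 = 23.1548
°P = 259 − 259/1.062 = 15.1205
cells = 0.97·23.1548·15.1205

339.6100 billion cells


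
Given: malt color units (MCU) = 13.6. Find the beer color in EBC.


SRM = 1.4922·MCU^0.6859;  EBC = SRM·1.97
SRM = 1.4922·13.6^0.6859 = 8.9397
EBC = 8.9397·1.97

17.6111 EBC


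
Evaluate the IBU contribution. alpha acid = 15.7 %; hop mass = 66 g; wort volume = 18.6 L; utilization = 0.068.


IBU = (α/100)·mass·U·1000 / V
IBU = (15.7/100)·66·0.068·1000 / 18.6

37.8826 IBU


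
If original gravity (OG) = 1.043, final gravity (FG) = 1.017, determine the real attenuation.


AA = (OG−FG)/(OG−1)·100;  RA = AA·0.8192
AA = (1.043 − 1.017)/(1.043 − 1)·100 = 60.4651
RA = 60.4651·0.8192

49.5330 %


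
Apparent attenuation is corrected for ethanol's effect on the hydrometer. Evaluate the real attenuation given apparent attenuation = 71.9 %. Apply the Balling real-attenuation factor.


RA = AA · 0.8192
RA = 71.9 · 0.8192

58.9005 %


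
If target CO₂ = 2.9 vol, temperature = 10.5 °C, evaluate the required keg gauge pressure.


psi = vols/(0.01821 + 0.09011·e^(−0.04·T)) − 14.695
psi = 2.9/(0.01821 + 0.09011·e^(−0.04·10.5)) − 14.695

22.7647 psi


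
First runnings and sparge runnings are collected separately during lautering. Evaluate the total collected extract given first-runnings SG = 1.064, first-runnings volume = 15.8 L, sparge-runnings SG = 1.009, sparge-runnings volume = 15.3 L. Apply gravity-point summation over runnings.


total = Σ (SG_i − 1)·1000·V_i
first = (1.064 − 1)·1000·15.8 = 1011.2000
sparge = (1.009 − 1)·1000·15.3 = 137.7000
total = 1011.2000 + 137.7000

1148.9000 gravity·L


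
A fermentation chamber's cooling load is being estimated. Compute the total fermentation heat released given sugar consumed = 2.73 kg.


Q = m_sugar · 590 kJ/kg
Q = 2.73 · 590

1610.7000 kJ


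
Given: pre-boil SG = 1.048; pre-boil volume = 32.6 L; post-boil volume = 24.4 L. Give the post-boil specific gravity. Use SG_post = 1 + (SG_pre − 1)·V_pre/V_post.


pts_pre = (1.048 − 1)·1000 = 48.0000
pts_post = 48.0000·32.6/24.4 = 64.1311
SG_post = 1 + 64.1311/1000

1.0641


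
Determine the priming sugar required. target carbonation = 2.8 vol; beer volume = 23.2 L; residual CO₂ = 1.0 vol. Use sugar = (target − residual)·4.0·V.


sugar = (2.8 − 1.0)·4.0·23.2

167.0400 g


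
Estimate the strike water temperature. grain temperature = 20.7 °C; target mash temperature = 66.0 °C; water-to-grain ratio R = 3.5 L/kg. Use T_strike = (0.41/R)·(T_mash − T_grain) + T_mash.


T_strike = (0.41/3.5)·(66.0 − 20.7) + 66.0

71.3066 °C


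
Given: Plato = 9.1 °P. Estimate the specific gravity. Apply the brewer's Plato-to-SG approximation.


SG = 259/(259 − P)
SG = 259/(259 − 9.1)

1.0364


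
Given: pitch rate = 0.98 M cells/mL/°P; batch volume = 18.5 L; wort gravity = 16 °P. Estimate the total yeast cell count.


cells (billions) = rate · V_L · °P
cells = 0.98 · 18.5 · 16

290.0800 billion cells


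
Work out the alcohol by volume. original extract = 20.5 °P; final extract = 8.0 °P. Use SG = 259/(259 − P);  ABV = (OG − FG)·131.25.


OG = 259/(259 − 20.5) = 1.0860
FG = 259/(259 − 8.0) = 1.0319
ABV = (1.0860 − 1.0319)·131.25

7.0982 % ABV


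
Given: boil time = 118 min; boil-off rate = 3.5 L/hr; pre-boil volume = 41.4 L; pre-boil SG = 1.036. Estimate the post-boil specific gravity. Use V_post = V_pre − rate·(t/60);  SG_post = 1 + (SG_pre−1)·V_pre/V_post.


V_post = 41.4 − 3.5·(118/60) = 34.5167
SG_post = 1 + (1.036 − 1)·41.4/34.5167

1.0432


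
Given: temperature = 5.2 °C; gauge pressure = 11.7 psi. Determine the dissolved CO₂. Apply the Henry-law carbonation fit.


vols = (P + 14.695)·(0.01821 + 0.09011·e^(−0.04·T))
vols = (11.7 + 14.695)·(0.01821 + 0.09011·e^(−0.04·5.2))

2.4124 volumes
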